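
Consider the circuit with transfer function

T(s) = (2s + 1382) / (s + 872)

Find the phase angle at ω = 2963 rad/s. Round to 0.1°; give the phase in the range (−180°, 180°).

3.3°

Substitute s = j2963:
Numerator: 2(j2963) + 1382 = 1382 + j5926
Denominator: (j2963) + 872 = 872 + j2963
|N| = √(1382² + 5926²) ≈ 6085, ∠N ≈ 76.87°
|D| = √(872² + 2963²) ≈ 3088.6, ∠D ≈ 73.60°
∠T = 76.87° − 73.60° = 3.27°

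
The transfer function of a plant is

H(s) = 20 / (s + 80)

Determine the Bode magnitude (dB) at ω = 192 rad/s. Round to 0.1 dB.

-20.3 dB

At s = jω = j192:
pole (s+80): 80 + j192 → |·| = √(80²+192²) = √43264 ≈ 208, ∠ = arctan(192/80) ≈ 67.38°
|H| = 20 / 208 ≈ 0.096154
Gain = 20 log₁₀(0.096154) ≈ -20.34 dB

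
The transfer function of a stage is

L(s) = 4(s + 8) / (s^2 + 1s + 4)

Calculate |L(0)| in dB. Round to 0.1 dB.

L(0) = 4·8 / 4 = 8
20 log₁₀(8) ≈ 18.06 dB

18.1 dB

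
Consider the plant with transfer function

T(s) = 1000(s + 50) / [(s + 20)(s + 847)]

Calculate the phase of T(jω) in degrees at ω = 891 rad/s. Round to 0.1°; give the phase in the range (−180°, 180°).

At s = jω = j891:
zero (s+50): 50 + j891 → |·| = √(50²+891²) = √796381 ≈ 892.4, ∠ = arctan(891/50) ≈ 86.79°
pole (s+20): 20 + j891 → |·| = √(20²+891²) = √794281 ≈ 891.22, ∠ = arctan(891/20) ≈ 88.71°
pole (s+847): 847 + j891 → |·| = √(847²+891²) = √1511290 ≈ 1229.3, ∠ = arctan(891/847) ≈ 46.45°
∠T = 86.79° − 135.16° = -48.37°

-48.4°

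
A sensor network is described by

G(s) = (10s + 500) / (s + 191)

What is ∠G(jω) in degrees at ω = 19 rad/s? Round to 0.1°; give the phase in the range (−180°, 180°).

15.1°

Substitute s = j19:
Numerator: 10(j19) + 500 = 500 + j190
Denominator: (j19) + 191 = 191 + j19
|N| = √(500² + 190²) ≈ 534.88, ∠N ≈ 20.81°
|D| = √(191² + 19²) ≈ 191.94, ∠D ≈ 5.68°
∠G = 20.81° − 5.68° = 15.13°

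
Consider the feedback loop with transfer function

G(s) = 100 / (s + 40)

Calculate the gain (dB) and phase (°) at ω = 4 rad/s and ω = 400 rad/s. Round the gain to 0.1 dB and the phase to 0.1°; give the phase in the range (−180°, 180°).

Substitute s = j4:
Numerator: 100 = 100 + j0
Denominator: (j4) + 40 = 40 + j4
|N| = √(100² + 0²) ≈ 100, ∠N ≈ 0.00°
|D| = √(40² + 4²) ≈ 40.2, ∠D ≈ 5.71°
|G| = 100 / 40.2 ≈ 2.4876
Gain = 20 log₁₀(2.4876) ≈ 7.92 dB
∠G = 0.00° − 5.71° = -5.71°

Substitute s = j400:
Numerator: 100 = 100 + j0
Denominator: (j400) + 40 = 40 + j400
|N| = √(100² + 0²) ≈ 100, ∠N ≈ 0.00°
|D| = √(40² + 400²) ≈ 402, ∠D ≈ 84.29°
|G| = 100 / 402 ≈ 0.24876
Gain = 20 log₁₀(0.24876) ≈ -12.08 dB
∠G = 0.00° − 84.29° = -84.29°

ω = 4: 7.9 dB, -5.7°; ω = 400: -12.1 dB, -84.3°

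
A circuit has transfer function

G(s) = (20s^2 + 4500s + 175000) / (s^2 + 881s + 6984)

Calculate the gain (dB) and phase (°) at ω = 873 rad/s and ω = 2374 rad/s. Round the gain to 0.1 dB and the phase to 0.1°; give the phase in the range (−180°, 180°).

Substitute s = j873:
Numerator: 20(j873)^2 + 4500(j873) + 175000 = -15067580 + j3928500
Denominator: (j873)^2 + 881(j873) + 6984 = -755145 + j769113
|N| = √(15067580² + 3928500²) ≈ 1.5571e+07, ∠N ≈ 165.39°
|D| = √(755145² + 769113²) ≈ 1.0779e+06, ∠D ≈ 134.47°
|G| = 1.5571e+07 / 1.0779e+06 ≈ 14.446
Gain = 20 log₁₀(14.446) ≈ 23.19 dB
∠G = 165.39° − 134.47° = 30.92°

Substitute s = j2374:
Numerator: 20(j2374)^2 + 4500(j2374) + 175000 = -112542520 + j10683000
Denominator: (j2374)^2 + 881(j2374) + 6984 = -5628892 + j2091494
|N| = √(112542520² + 10683000²) ≈ 1.1305e+08, ∠N ≈ 174.58°
|D| = √(5628892² + 2091494²) ≈ 6.0049e+06, ∠D ≈ 159.62°
|G| = 1.1305e+08 / 6.0049e+06 ≈ 18.826
Gain = 20 log₁₀(18.826) ≈ 25.50 dB
∠G = 174.58° − 159.62° = 14.96°

ω = 873: 23.2 dB, 30.9°; ω = 2374: 25.5 dB, 15.0°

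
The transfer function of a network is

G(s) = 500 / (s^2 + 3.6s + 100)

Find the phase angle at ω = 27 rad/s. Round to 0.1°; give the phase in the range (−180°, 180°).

-171.2°

At s = jω = j27:
quadratic: (j27)² + 3.6·j27 + 100 = -629 + j97.2 → |·| ≈ 636.47, ∠ ≈ 171.22°
∠G = 0.00° − 171.22° = -171.22°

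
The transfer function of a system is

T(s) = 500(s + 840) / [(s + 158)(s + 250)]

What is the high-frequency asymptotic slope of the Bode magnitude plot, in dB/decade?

-20 dB/decade

Each pole contributes −20 dB/decade at high frequency; each zero contributes +20 dB/decade.
Net: 1 zero(s) − 2 pole(s) → -20 dB/decade.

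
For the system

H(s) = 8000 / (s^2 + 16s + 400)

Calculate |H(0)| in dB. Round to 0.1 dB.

26.0 dB

H(0) = 8000 / 400 = 20
20 log₁₀(20) ≈ 26.02 dB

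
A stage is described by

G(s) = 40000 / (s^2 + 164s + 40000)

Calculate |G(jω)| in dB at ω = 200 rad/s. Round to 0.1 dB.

At s = jω = j200:
quadratic: (j200)² + 164·j200 + 40000 = 0 + j32800 → |·| ≈ 32800, ∠ ≈ 90.00°
|G| = 40000 / 32800 ≈ 1.2195
Gain = 20 log₁₀(1.2195) ≈ 1.72 dB

1.7 dB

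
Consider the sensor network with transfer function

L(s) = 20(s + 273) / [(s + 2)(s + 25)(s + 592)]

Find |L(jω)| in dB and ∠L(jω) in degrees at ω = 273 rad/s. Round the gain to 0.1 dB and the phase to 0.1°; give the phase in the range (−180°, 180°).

-76.0 dB, -154.1°

At s = jω = j273:
zero (s+273): 273 + j273 → |·| = √(273²+273²) = √149058 ≈ 386.08, ∠ = arctan(273/273) ≈ 45.00°
pole (s+2): 2 + j273 → |·| = √(2²+273²) = √74533 ≈ 273.01, ∠ = arctan(273/2) ≈ 89.58°
pole (s+25): 25 + j273 → |·| = √(25²+273²) = √75154 ≈ 274.14, ∠ = arctan(273/25) ≈ 84.77°
pole (s+592): 592 + j273 → |·| = √(592²+273²) = √424993 ≈ 651.91, ∠ = arctan(273/592) ≈ 24.76°
|L| = 20 · 386.08 / 4.8791e+07 ≈ 0.00015826
Gain = 20 log₁₀(0.00015826) ≈ -76.01 dB
∠L = 45.00° − 199.11° = -154.11°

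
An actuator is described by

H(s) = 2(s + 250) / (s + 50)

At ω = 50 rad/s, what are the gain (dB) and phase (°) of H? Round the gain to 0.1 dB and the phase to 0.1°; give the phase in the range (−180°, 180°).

17.2 dB, -33.7°

At s = jω = j50:
zero (s+250): 250 + j50 → |·| = √(250²+50²) = √65000 ≈ 254.95, ∠ = arctan(50/250) ≈ 11.31°
pole (s+50): 50 + j50 → |·| = √(50²+50²) = √5000 ≈ 70.711, ∠ = arctan(50/50) ≈ 45.00°
|H| = 2 · 254.95 / 70.711 ≈ 7.211
Gain = 20 log₁₀(7.211) ≈ 17.16 dB
∠H = 11.31° − 45.00° = -33.69°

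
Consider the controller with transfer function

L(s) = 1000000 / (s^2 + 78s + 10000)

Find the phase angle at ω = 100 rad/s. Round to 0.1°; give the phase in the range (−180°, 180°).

At s = jω = j100:
quadratic: (j100)² + 78·j100 + 10000 = 0 + j7800 → |·| ≈ 7800, ∠ ≈ 90.00°
∠L = 0.00° − 90.00° = -90.00°

-90.0°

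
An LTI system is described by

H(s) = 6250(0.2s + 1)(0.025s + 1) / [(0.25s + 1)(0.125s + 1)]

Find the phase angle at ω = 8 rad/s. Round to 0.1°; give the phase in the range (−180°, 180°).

At ω = 8 rad/s:
zero (1 + j8·0.2) = 1 + j1.6 → |·| ≈ 1.8868, ∠ ≈ 57.99°
zero (1 + j8·0.025) = 1 + j0.2 → |·| ≈ 1.0198, ∠ ≈ 11.31°
pole (1 + j8·0.25) = 1 + j2 → |·| ≈ 2.2361, ∠ ≈ 63.43°
pole (1 + j8·0.125) = 1 + j1 → |·| ≈ 1.4142, ∠ ≈ 45.00°
∠H = (57.99° + 11.31°) − (63.43° + 45.00°) = -39.13°

-39.1°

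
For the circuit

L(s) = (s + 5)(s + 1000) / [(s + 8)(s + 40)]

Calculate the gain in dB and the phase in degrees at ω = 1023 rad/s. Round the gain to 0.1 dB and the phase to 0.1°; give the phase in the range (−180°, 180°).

At s = jω = j1023:
zero (s+5): 5 + j1023 → |·| = √(5²+1023²) = √1046554 ≈ 1023, ∠ = arctan(1023/5) ≈ 89.72°
zero (s+1000): 1000 + j1023 → |·| = √(1000²+1023²) = √2046529 ≈ 1430.6, ∠ = arctan(1023/1000) ≈ 45.65°
pole (s+8): 8 + j1023 → |·| = √(8²+1023²) = √1046593 ≈ 1023, ∠ = arctan(1023/8) ≈ 89.55°
pole (s+40): 40 + j1023 → |·| = √(40²+1023²) = √1048129 ≈ 1023.8, ∠ = arctan(1023/40) ≈ 87.76°
|L| = 1 · 1.4635e+06 / 1.0473e+06 ≈ 1.3974
Gain = 20 log₁₀(1.3974) ≈ 2.91 dB
∠L = 135.37° − 177.31° = -41.94°

2.9 dB, -41.9°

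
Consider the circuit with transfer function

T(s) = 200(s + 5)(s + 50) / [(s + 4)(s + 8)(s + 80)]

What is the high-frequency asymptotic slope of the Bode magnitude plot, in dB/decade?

-20 dB/decade

Each pole contributes −20 dB/decade at high frequency; each zero contributes +20 dB/decade.
Net: 2 zero(s) − 3 pole(s) → -20 dB/decade.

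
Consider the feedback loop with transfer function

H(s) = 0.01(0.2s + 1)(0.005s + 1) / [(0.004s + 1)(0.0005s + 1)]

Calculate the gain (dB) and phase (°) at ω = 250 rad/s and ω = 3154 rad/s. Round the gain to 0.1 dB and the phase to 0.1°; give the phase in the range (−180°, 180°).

At ω = 250 rad/s:
zero (1 + j250·0.2) = 1 + j50 → |·| ≈ 50.01, ∠ ≈ 88.85°
zero (1 + j250·0.005) = 1 + j1.25 → |·| ≈ 1.6008, ∠ ≈ 51.34°
pole (1 + j250·0.004) = 1 + j1 → |·| ≈ 1.4142, ∠ ≈ 45.00°
pole (1 + j250·0.0005) = 1 + j0.125 → |·| ≈ 1.0078, ∠ ≈ 7.13°
|H| = 0.01 · 50.01 · 1.6008 / (1.4142 · 1.0078) ≈ 0.56171
Gain = 20 log₁₀(0.56171) ≈ -5.01 dB
∠H = (88.85° + 51.34°) − (45.00° + 7.13°) = 88.06°

At ω = 3154 rad/s:
zero (1 + j3154·0.2) = 1 + j630.8 → |·| ≈ 630.8, ∠ ≈ 89.91°
zero (1 + j3154·0.005) = 1 + j15.77 → |·| ≈ 15.802, ∠ ≈ 86.37°
pole (1 + j3154·0.004) = 1 + j12.616 → |·| ≈ 12.656, ∠ ≈ 85.47°
pole (1 + j3154·0.0005) = 1 + j1.577 → |·| ≈ 1.8673, ∠ ≈ 57.62°
|H| = 0.01 · 630.8 · 15.802 / (12.656 · 1.8673) ≈ 4.2179
Gain = 20 log₁₀(4.2179) ≈ 12.50 dB
∠H = (89.91° + 86.37°) − (85.47° + 57.62°) = 33.19°

ω = 250: -5.0 dB, 88.1°; ω = 3154: 12.5 dB, 33.2°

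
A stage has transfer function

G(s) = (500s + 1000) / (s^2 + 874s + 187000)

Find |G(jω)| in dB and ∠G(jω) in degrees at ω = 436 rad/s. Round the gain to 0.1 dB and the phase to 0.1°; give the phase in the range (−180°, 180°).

Substitute s = j436:
Numerator: 500(j436) + 1000 = 1000 + j218000
Denominator: (j436)^2 + 874(j436) + 187000 = -3096 + j381064
|N| = √(1000² + 218000²) ≈ 2.18e+05, ∠N ≈ 89.74°
|D| = √(3096² + 381064²) ≈ 3.8108e+05, ∠D ≈ 90.47°
|G| = 2.18e+05 / 3.8108e+05 ≈ 0.57206
Gain = 20 log₁₀(0.57206) ≈ -4.85 dB
∠G = 89.74° − 90.47° = -0.73°

-4.9 dB, -0.7°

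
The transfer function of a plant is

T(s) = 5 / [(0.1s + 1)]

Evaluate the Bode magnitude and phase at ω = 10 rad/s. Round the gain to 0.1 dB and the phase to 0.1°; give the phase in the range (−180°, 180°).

11.0 dB, -45.0°

At ω = 10 rad/s:
pole (1 + j10·0.1) = 1 + j1 → |·| ≈ 1.4142, ∠ ≈ 45.00°
|T| = 5 · 1 / (1.4142) ≈ 3.5356
Gain = 20 log₁₀(3.5356) ≈ 10.97 dB
∠T = (0°) − (45.00°) = -45.00°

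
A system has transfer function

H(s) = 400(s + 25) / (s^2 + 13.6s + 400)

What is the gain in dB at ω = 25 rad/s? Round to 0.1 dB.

At s = jω = j25:
zero (s+25): 25 + j25 → |·| = √(25²+25²) = √1250 ≈ 35.355, ∠ = arctan(25/25) ≈ 45.00°
quadratic: (j25)² + 13.6·j25 + 400 = -225 + j340 → |·| ≈ 407.71, ∠ ≈ 123.50°
|H| = 400 · 35.355 / 407.71 ≈ 34.686
Gain = 20 log₁₀(34.686) ≈ 30.80 dB

30.8 dB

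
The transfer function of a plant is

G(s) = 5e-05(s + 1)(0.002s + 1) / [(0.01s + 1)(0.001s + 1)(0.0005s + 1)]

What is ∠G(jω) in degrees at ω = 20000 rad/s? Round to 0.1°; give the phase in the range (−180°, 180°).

At ω = 20000 rad/s:
zero (1 + j20000·1) = 1 + j20000 → |·| ≈ 20000, ∠ ≈ 90.00°
zero (1 + j20000·0.002) = 1 + j40 → |·| ≈ 40.012, ∠ ≈ 88.57°
pole (1 + j20000·0.01) = 1 + j200 → |·| ≈ 200, ∠ ≈ 89.71°
pole (1 + j20000·0.001) = 1 + j20 → |·| ≈ 20.025, ∠ ≈ 87.14°
pole (1 + j20000·0.0005) = 1 + j10 → |·| ≈ 10.05, ∠ ≈ 84.29°
∠G = (90.00° + 88.57°) − (89.71° + 87.14° + 84.29°) = -82.57°

-82.6°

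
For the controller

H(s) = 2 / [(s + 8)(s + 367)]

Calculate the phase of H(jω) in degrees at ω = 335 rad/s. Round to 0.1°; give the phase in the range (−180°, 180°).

-131.0°

At s = jω = j335:
pole (s+8): 8 + j335 → |·| = √(8²+335²) = √112289 ≈ 335.1, ∠ = arctan(335/8) ≈ 88.63°
pole (s+367): 367 + j335 → |·| = √(367²+335²) = √246914 ≈ 496.9, ∠ = arctan(335/367) ≈ 42.39°
∠H = 0.00° − 131.02° = -131.02°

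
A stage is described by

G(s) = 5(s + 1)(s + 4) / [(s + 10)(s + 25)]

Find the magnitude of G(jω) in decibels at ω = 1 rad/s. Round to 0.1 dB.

At s = jω = j1:
zero (s+1): 1 + j1 → |·| = √(1²+1²) = √2 ≈ 1.4142, ∠ = arctan(1/1) ≈ 45.00°
zero (s+4): 4 + j1 → |·| = √(4²+1²) = √17 ≈ 4.1231, ∠ = arctan(1/4) ≈ 14.04°
pole (s+10): 10 + j1 → |·| = √(10²+1²) = √101 ≈ 10.05, ∠ = arctan(1/10) ≈ 5.71°
pole (s+25): 25 + j1 → |·| = √(25²+1²) = √626 ≈ 25.02, ∠ = arctan(1/25) ≈ 2.29°
|G| = 5 · 5.8309 / 251.45 ≈ 0.11595
Gain = 20 log₁₀(0.11595) ≈ -18.71 dB

-18.7 dB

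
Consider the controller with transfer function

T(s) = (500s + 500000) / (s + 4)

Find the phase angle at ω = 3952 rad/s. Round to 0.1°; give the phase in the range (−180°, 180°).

Substitute s = j3952:
Numerator: 500(j3952) + 500000 = 500000 + j1976000
Denominator: (j3952) + 4 = 4 + j3952
|N| = √(500000² + 1976000²) ≈ 2.0383e+06, ∠N ≈ 75.80°
|D| = √(4² + 3952²) ≈ 3952, ∠D ≈ 89.94°
∠T = 75.80° − 89.94° = -14.14°

-14.1°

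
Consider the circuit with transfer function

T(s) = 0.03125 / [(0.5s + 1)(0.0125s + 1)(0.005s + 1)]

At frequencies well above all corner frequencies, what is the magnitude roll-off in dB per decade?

Each pole contributes −20 dB/decade at high frequency; each zero contributes +20 dB/decade.
Net: 0 zero(s) − 3 pole(s) → -60 dB/decade.

-60 dB/decade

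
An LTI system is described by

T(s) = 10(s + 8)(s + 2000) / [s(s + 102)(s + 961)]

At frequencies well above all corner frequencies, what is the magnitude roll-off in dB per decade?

Each pole contributes −20 dB/decade at high frequency; each zero contributes +20 dB/decade.
Net: 2 zero(s) − 3 pole(s) → -20 dB/decade.

-20 dB/decade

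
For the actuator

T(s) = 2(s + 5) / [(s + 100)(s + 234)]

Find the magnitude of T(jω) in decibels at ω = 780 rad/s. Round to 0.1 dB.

At s = jω = j780:
zero (s+5): 5 + j780 → |·| = √(5²+780²) = √608425 ≈ 780.02, ∠ = arctan(780/5) ≈ 89.63°
pole (s+100): 100 + j780 → |·| = √(100²+780²) = √618400 ≈ 786.38, ∠ = arctan(780/100) ≈ 82.69°
pole (s+234): 234 + j780 → |·| = √(234²+780²) = √663156 ≈ 814.34, ∠ = arctan(780/234) ≈ 73.30°
|T| = 2 · 780.02 / 6.4038e+05 ≈ 0.0024361
Gain = 20 log₁₀(0.0024361) ≈ -52.27 dB

-52.3 dB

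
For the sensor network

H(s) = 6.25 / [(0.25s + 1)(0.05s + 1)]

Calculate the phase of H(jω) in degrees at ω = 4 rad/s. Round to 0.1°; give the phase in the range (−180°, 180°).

-56.3°

At ω = 4 rad/s:
pole (1 + j4·0.25) = 1 + j1 → |·| ≈ 1.4142, ∠ ≈ 45.00°
pole (1 + j4·0.05) = 1 + j0.2 → |·| ≈ 1.0198, ∠ ≈ 11.31°
∠H = (0°) − (45.00° + 11.31°) = -56.31°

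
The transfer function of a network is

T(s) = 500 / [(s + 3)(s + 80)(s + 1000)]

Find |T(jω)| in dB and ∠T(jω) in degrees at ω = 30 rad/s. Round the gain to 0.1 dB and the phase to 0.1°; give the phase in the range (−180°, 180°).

-74.2 dB, -106.6°

At s = jω = j30:
pole (s+3): 3 + j30 → |·| = √(3²+30²) = √909 ≈ 30.15, ∠ = arctan(30/3) ≈ 84.29°
pole (s+80): 80 + j30 → |·| = √(80²+30²) = √7300 ≈ 85.44, ∠ = arctan(30/80) ≈ 20.56°
pole (s+1000): 1000 + j30 → |·| = √(1000²+30²) = √1000900 ≈ 1000.4, ∠ = arctan(30/1000) ≈ 1.72°
|T| = 500 / 2.577e+06 ≈ 0.00019402
Gain = 20 log₁₀(0.00019402) ≈ -74.24 dB
∠T = 0.00° − 106.57° = -106.57°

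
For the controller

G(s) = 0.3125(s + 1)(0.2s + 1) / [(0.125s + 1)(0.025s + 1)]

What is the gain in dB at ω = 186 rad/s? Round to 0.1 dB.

At ω = 186 rad/s:
zero (1 + j186·1) = 1 + j186 → |·| ≈ 186, ∠ ≈ 89.69°
zero (1 + j186·0.2) = 1 + j37.2 → |·| ≈ 37.213, ∠ ≈ 88.46°
pole (1 + j186·0.125) = 1 + j23.25 → |·| ≈ 23.271, ∠ ≈ 87.54°
pole (1 + j186·0.025) = 1 + j4.65 → |·| ≈ 4.7563, ∠ ≈ 77.86°
|G| = 0.3125 · 186 · 37.213 / (23.271 · 4.7563) ≈ 19.542
Gain = 20 log₁₀(19.542) ≈ 25.82 dB

25.8 dB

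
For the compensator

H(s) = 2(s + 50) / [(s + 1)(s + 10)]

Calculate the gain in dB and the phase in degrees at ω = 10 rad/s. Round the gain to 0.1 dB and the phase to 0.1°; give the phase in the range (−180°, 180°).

-2.9 dB, -118.0°

At s = jω = j10:
zero (s+50): 50 + j10 → |·| = √(50²+10²) = √2600 ≈ 50.99, ∠ = arctan(10/50) ≈ 11.31°
pole (s+1): 1 + j10 → |·| = √(1²+10²) = √101 ≈ 10.05, ∠ = arctan(10/1) ≈ 84.29°
pole (s+10): 10 + j10 → |·| = √(10²+10²) = √200 ≈ 14.142, ∠ = arctan(10/10) ≈ 45.00°
|H| = 2 · 50.99 / 142.13 ≈ 0.71751
Gain = 20 log₁₀(0.71751) ≈ -2.88 dB
∠H = 11.31° − 129.29° = -117.98°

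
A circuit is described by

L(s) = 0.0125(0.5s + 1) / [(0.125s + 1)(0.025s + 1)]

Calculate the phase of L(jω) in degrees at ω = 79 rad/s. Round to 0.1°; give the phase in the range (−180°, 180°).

At ω = 79 rad/s:
zero (1 + j79·0.5) = 1 + j39.5 → |·| ≈ 39.513, ∠ ≈ 88.55°
pole (1 + j79·0.125) = 1 + j9.875 → |·| ≈ 9.9255, ∠ ≈ 84.22°
pole (1 + j79·0.025) = 1 + j1.975 → |·| ≈ 2.2137, ∠ ≈ 63.15°
∠L = (88.55°) − (84.22° + 63.15°) = -58.82°

-58.8°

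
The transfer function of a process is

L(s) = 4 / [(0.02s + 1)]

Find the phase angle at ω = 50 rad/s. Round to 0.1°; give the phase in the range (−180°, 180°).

-45.0°

At ω = 50 rad/s:
pole (1 + j50·0.02) = 1 + j1 → |·| ≈ 1.4142, ∠ ≈ 45.00°
∠L = (0°) − (45.00°) = -45.00°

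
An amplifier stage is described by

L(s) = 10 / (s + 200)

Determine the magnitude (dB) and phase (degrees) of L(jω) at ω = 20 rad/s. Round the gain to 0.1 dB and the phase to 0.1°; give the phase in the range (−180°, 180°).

-26.1 dB, -5.7°

At s = jω = j20:
pole (s+200): 200 + j20 → |·| = √(200²+20²) = √40400 ≈ 201, ∠ = arctan(20/200) ≈ 5.71°
|L| = 10 / 201 ≈ 0.049751
Gain = 20 log₁₀(0.049751) ≈ -26.06 dB
∠L = 0.00° − 5.71° = -5.71°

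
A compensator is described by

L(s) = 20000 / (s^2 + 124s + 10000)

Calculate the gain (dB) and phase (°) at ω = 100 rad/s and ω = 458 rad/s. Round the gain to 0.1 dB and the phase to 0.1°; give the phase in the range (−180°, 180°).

ω = 100: 4.2 dB, -90.0°; ω = 458: -20.3 dB, -164.1°

At s = jω = j100:
quadratic: (j100)² + 124·j100 + 10000 = 0 + j12400 → |·| ≈ 12400, ∠ ≈ 90.00°
|L| = 20000 / 12400 ≈ 1.6129
Gain = 20 log₁₀(1.6129) ≈ 4.15 dB
∠L = 0.00° − 90.00° = -90.00°

At s = jω = j458:
quadratic: (j458)² + 124·j458 + 10000 = -199764 + j56792 → |·| ≈ 2.0768e+05, ∠ ≈ 164.13°
|L| = 20000 / 2.0768e+05 ≈ 0.096302
Gain = 20 log₁₀(0.096302) ≈ -20.33 dB
∠L = 0.00° − 164.13° = -164.13°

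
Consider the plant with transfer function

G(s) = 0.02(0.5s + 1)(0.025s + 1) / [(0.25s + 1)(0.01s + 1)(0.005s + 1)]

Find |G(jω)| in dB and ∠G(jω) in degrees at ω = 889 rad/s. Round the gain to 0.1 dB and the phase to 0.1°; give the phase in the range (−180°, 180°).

-33.2 dB, -73.4°

At ω = 889 rad/s:
zero (1 + j889·0.5) = 1 + j444.5 → |·| ≈ 444.5, ∠ ≈ 89.87°
zero (1 + j889·0.025) = 1 + j22.225 → |·| ≈ 22.247, ∠ ≈ 87.42°
pole (1 + j889·0.25) = 1 + j222.25 → |·| ≈ 222.25, ∠ ≈ 89.74°
pole (1 + j889·0.01) = 1 + j8.89 → |·| ≈ 8.9461, ∠ ≈ 83.58°
pole (1 + j889·0.005) = 1 + j4.445 → |·| ≈ 4.5561, ∠ ≈ 77.32°
|G| = 0.02 · 444.5 · 22.247 / (222.25 · 8.9461 · 4.5561) ≈ 0.021833
Gain = 20 log₁₀(0.021833) ≈ -33.22 dB
∠G = (89.87° + 87.42°) − (89.74° + 83.58° + 77.32°) = -73.35°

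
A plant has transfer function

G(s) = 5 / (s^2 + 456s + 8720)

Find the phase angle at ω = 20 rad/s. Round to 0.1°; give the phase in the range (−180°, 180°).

Substitute s = j20:
Numerator: 5 = 5 + j0
Denominator: (j20)^2 + 456(j20) + 8720 = 8320 + j9120
|N| = √(5² + 0²) ≈ 5, ∠N ≈ 0.00°
|D| = √(8320² + 9120²) ≈ 12345, ∠D ≈ 47.63°
∠G = 0.00° − 47.63° = -47.63°

-47.6°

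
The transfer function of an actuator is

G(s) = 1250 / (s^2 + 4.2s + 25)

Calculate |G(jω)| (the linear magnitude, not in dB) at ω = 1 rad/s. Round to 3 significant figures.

At s = jω = j1:
quadratic: (j1)² + 4.2·j1 + 25 = 24 + j4.2 → |·| ≈ 24.365, ∠ ≈ 9.93°
|G| = 1250 / 24.365 ≈ 51.303

51.3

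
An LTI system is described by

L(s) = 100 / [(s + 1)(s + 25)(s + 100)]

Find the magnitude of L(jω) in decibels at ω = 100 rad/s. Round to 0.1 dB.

At s = jω = j100:
pole (s+1): 1 + j100 → |·| = √(1²+100²) = √10001 ≈ 100, ∠ = arctan(100/1) ≈ 89.43°
pole (s+25): 25 + j100 → |·| = √(25²+100²) = √10625 ≈ 103.08, ∠ = arctan(100/25) ≈ 75.96°
pole (s+100): 100 + j100 → |·| = √(100²+100²) = √20000 ≈ 141.42, ∠ = arctan(100/100) ≈ 45.00°
|L| = 100 / 1.4578e+06 ≈ 6.8597e-05
Gain = 20 log₁₀(6.8597e-05) ≈ -83.27 dB

-83.3 dB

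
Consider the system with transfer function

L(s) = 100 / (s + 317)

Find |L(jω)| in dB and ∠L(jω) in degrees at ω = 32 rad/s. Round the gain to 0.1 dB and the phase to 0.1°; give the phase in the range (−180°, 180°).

-10.1 dB, -5.8°

At s = jω = j32:
pole (s+317): 317 + j32 → |·| = √(317²+32²) = √101513 ≈ 318.61, ∠ = arctan(32/317) ≈ 5.76°
|L| = 100 / 318.61 ≈ 0.31386
Gain = 20 log₁₀(0.31386) ≈ -10.07 dB
∠L = 0.00° − 5.76° = -5.76°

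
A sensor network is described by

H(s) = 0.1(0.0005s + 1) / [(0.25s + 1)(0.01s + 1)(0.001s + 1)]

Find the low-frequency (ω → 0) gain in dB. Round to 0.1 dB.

H(0) = 0.1 · 1 / 1 = 0.1
20 log₁₀(0.1) ≈ -20.00 dB

-20.0 dB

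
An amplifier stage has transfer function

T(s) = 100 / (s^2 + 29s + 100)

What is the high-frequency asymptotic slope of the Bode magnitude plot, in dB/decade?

Each pole contributes −20 dB/decade at high frequency; each zero contributes +20 dB/decade.
Net: 0 zero(s) − 2 pole(s) → -40 dB/decade.

-40 dB/decade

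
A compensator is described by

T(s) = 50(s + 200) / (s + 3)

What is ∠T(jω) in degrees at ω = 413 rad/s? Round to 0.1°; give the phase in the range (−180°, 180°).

-25.4°

At s = jω = j413:
zero (s+200): 200 + j413 → |·| = √(200²+413²) = √210569 ≈ 458.88, ∠ = arctan(413/200) ≈ 64.16°
pole (s+3): 3 + j413 → |·| = √(3²+413²) = √170578 ≈ 413.01, ∠ = arctan(413/3) ≈ 89.58°
∠T = 64.16° − 89.58° = -25.42°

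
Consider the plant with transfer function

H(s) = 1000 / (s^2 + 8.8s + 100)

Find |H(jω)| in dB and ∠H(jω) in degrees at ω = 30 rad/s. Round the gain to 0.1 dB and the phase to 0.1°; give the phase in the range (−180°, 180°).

1.5 dB, -161.7°

At s = jω = j30:
quadratic: (j30)² + 8.8·j30 + 100 = -800 + j264 → |·| ≈ 842.43, ∠ ≈ 161.74°
|H| = 1000 / 842.43 ≈ 1.187
Gain = 20 log₁₀(1.187) ≈ 1.49 dB
∠H = 0.00° − 161.74° = -161.74°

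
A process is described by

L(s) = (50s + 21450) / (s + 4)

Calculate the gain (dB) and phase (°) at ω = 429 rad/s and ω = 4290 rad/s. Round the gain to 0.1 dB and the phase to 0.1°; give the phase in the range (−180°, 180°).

Substitute s = j429:
Numerator: 50(j429) + 21450 = 21450 + j21450
Denominator: (j429) + 4 = 4 + j429
|N| = √(21450² + 21450²) ≈ 30335, ∠N ≈ 45.00°
|D| = √(4² + 429²) ≈ 429.02, ∠D ≈ 89.47°
|L| = 30335 / 429.02 ≈ 70.708
Gain = 20 log₁₀(70.708) ≈ 36.99 dB
∠L = 45.00° − 89.47° = -44.47°

Substitute s = j4290:
Numerator: 50(j4290) + 21450 = 21450 + j214500
Denominator: (j4290) + 4 = 4 + j4290
|N| = √(21450² + 214500²) ≈ 2.1557e+05, ∠N ≈ 84.29°
|D| = √(4² + 4290²) ≈ 4290, ∠D ≈ 89.95°
|L| = 2.1557e+05 / 4290 ≈ 50.249
Gain = 20 log₁₀(50.249) ≈ 34.02 dB
∠L = 84.29° − 89.95° = -5.66°

ω = 429: 37.0 dB, -44.5°; ω = 4290: 34.0 dB, -5.7°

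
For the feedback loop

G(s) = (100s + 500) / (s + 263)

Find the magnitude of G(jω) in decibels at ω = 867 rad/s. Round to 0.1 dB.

39.6 dB

Substitute s = j867:
Numerator: 100(j867) + 500 = 500 + j86700
Denominator: (j867) + 263 = 263 + j867
|N| = √(500² + 86700²) ≈ 86701, ∠N ≈ 89.67°
|D| = √(263² + 867²) ≈ 906.01, ∠D ≈ 73.13°
|G| = 86701 / 906.01 ≈ 95.695
Gain = 20 log₁₀(95.695) ≈ 39.62 dB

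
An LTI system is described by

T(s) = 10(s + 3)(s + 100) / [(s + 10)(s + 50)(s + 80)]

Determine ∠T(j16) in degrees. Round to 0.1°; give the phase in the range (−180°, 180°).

1.4°

At s = jω = j16:
zero (s+3): 3 + j16 → |·| = √(3²+16²) = √265 ≈ 16.279, ∠ = arctan(16/3) ≈ 79.38°
zero (s+100): 100 + j16 → |·| = √(100²+16²) = √10256 ≈ 101.27, ∠ = arctan(16/100) ≈ 9.09°
pole (s+10): 10 + j16 → |·| = √(10²+16²) = √356 ≈ 18.868, ∠ = arctan(16/10) ≈ 57.99°
pole (s+50): 50 + j16 → |·| = √(50²+16²) = √2756 ≈ 52.498, ∠ = arctan(16/50) ≈ 17.74°
pole (s+80): 80 + j16 → |·| = √(80²+16²) = √6656 ≈ 81.584, ∠ = arctan(16/80) ≈ 11.31°
∠T = 88.47° − 87.04° = 1.43°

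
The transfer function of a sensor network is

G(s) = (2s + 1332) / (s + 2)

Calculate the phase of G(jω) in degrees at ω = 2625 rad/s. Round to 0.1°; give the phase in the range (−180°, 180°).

Substitute s = j2625:
Numerator: 2(j2625) + 1332 = 1332 + j5250
Denominator: (j2625) + 2 = 2 + j2625
|N| = √(1332² + 5250²) ≈ 5416.3, ∠N ≈ 75.76°
|D| = √(2² + 2625²) ≈ 2625, ∠D ≈ 89.96°
∠G = 75.76° − 89.96° = -14.20°

-14.2°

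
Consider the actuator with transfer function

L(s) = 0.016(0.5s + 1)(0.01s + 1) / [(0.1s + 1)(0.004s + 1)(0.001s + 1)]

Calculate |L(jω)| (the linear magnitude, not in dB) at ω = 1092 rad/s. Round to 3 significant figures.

At ω = 1092 rad/s:
zero (1 + j1092·0.5) = 1 + j546 → |·| ≈ 546, ∠ ≈ 89.90°
zero (1 + j1092·0.01) = 1 + j10.92 → |·| ≈ 10.966, ∠ ≈ 84.77°
pole (1 + j1092·0.1) = 1 + j109.2 → |·| ≈ 109.2, ∠ ≈ 89.48°
pole (1 + j1092·0.004) = 1 + j4.368 → |·| ≈ 4.481, ∠ ≈ 77.11°
pole (1 + j1092·0.001) = 1 + j1.092 → |·| ≈ 1.4807, ∠ ≈ 47.52°
|L| = 0.016 · 546 · 10.966 / (109.2 · 4.481 · 1.4807) ≈ 0.13222

0.132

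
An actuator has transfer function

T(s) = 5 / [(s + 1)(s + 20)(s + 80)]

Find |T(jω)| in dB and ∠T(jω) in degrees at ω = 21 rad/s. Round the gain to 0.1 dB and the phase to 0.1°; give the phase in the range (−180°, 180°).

At s = jω = j21:
pole (s+1): 1 + j21 → |·| = √(1²+21²) = √442 ≈ 21.024, ∠ = arctan(21/1) ≈ 87.27°
pole (s+20): 20 + j21 → |·| = √(20²+21²) = √841 ≈ 29, ∠ = arctan(21/20) ≈ 46.40°
pole (s+80): 80 + j21 → |·| = √(80²+21²) = √6841 ≈ 82.71, ∠ = arctan(21/80) ≈ 14.71°
|T| = 5 / 50428 ≈ 9.9151e-05
Gain = 20 log₁₀(9.9151e-05) ≈ -80.07 dB
∠T = 0.00° − 148.38° = -148.38°

-80.1 dB, -148.4°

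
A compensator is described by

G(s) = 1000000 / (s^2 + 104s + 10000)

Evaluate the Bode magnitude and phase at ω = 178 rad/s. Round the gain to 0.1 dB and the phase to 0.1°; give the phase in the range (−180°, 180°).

30.9 dB, -139.5°

At s = jω = j178:
quadratic: (j178)² + 104·j178 + 10000 = -21684 + j18512 → |·| ≈ 28511, ∠ ≈ 139.51°
|G| = 1000000 / 28511 ≈ 35.074
Gain = 20 log₁₀(35.074) ≈ 30.90 dB
∠G = 0.00° − 139.51° = -139.51°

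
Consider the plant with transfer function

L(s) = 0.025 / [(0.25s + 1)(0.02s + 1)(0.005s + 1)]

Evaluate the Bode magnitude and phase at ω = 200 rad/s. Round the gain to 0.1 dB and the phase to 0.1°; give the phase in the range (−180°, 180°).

At ω = 200 rad/s:
pole (1 + j200·0.25) = 1 + j50 → |·| ≈ 50.01, ∠ ≈ 88.85°
pole (1 + j200·0.02) = 1 + j4 → |·| ≈ 4.1231, ∠ ≈ 75.96°
pole (1 + j200·0.005) = 1 + j1 → |·| ≈ 1.4142, ∠ ≈ 45.00°
|L| = 0.025 · 1 / (50.01 · 4.1231 · 1.4142) ≈ 8.5733e-05
Gain = 20 log₁₀(8.5733e-05) ≈ -81.34 dB
∠L = (0°) − (88.85° + 75.96° + 45.00°) = -209.81° ≡ 150.19° (principal value)

-81.3 dB, 150.2°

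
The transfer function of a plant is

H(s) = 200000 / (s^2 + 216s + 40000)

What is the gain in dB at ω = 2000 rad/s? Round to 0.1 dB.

At s = jω = j2000:
quadratic: (j2000)² + 216·j2000 + 40000 = -3960000 + j432000 → |·| ≈ 3.9835e+06, ∠ ≈ 173.77°
|H| = 200000 / 3.9835e+06 ≈ 0.050207
Gain = 20 log₁₀(0.050207) ≈ -25.98 dB

-26.0 dB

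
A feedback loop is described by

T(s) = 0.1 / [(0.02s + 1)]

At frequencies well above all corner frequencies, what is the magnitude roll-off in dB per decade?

-20 dB/decade

Each pole contributes −20 dB/decade at high frequency; each zero contributes +20 dB/decade.
Net: 0 zero(s) − 1 pole(s) → -20 dB/decade.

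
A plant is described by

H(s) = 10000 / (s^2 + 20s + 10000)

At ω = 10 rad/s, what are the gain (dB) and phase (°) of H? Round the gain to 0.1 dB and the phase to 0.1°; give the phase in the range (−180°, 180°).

At s = jω = j10:
quadratic: (j10)² + 20·j10 + 10000 = 9900 + j200 → |·| ≈ 9902, ∠ ≈ 1.16°
|H| = 10000 / 9902 ≈ 1.0099
Gain = 20 log₁₀(1.0099) ≈ 0.09 dB
∠H = 0.00° − 1.16° = -1.16°

0.1 dB, -1.2°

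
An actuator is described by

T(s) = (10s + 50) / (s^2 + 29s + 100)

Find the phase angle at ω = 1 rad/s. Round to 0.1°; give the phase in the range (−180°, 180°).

Substitute s = j1:
Numerator: 10(j1) + 50 = 50 + j10
Denominator: (j1)^2 + 29(j1) + 100 = 99 + j29
|N| = √(50² + 10²) ≈ 50.99, ∠N ≈ 11.31°
|D| = √(99² + 29²) ≈ 103.16, ∠D ≈ 16.33°
∠T = 11.31° − 16.33° = -5.02°

-5.0°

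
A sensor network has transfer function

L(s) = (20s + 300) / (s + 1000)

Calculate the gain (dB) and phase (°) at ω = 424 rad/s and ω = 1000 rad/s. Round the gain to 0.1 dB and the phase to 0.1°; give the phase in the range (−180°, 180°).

ω = 424: 17.9 dB, 65.0°; ω = 1000: 23.0 dB, 44.1°

Substitute s = j424:
Numerator: 20(j424) + 300 = 300 + j8480
Denominator: (j424) + 1000 = 1000 + j424
|N| = √(300² + 8480²) ≈ 8485.3, ∠N ≈ 87.97°
|D| = √(1000² + 424²) ≈ 1086.2, ∠D ≈ 22.98°
|L| = 8485.3 / 1086.2 ≈ 7.8119
Gain = 20 log₁₀(7.8119) ≈ 17.86 dB
∠L = 87.97° − 22.98° = 64.99°

Substitute s = j1000:
Numerator: 20(j1000) + 300 = 300 + j20000
Denominator: (j1000) + 1000 = 1000 + j1000
|N| = √(300² + 20000²) ≈ 20002, ∠N ≈ 89.14°
|D| = √(1000² + 1000²) ≈ 1414.2, ∠D ≈ 45.00°
|L| = 20002 / 1414.2 ≈ 14.144
Gain = 20 log₁₀(14.144) ≈ 23.01 dB
∠L = 89.14° − 45.00° = 44.14°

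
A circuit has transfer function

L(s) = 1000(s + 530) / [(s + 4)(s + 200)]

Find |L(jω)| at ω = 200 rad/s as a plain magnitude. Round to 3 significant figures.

At s = jω = j200:
zero (s+530): 530 + j200 → |·| = √(530²+200²) = √320900 ≈ 566.48, ∠ = arctan(200/530) ≈ 20.67°
pole (s+4): 4 + j200 → |·| = √(4²+200²) = √40016 ≈ 200.04, ∠ = arctan(200/4) ≈ 88.85°
pole (s+200): 200 + j200 → |·| = √(200²+200²) = √80000 ≈ 282.84, ∠ = arctan(200/200) ≈ 45.00°
|L| = 1000 · 566.48 / 56579 ≈ 10.012

10.0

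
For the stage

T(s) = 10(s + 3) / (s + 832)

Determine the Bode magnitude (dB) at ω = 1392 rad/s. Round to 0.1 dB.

18.7 dB

At s = jω = j1392:
zero (s+3): 3 + j1392 → |·| = √(3²+1392²) = √1937673 ≈ 1392, ∠ = arctan(1392/3) ≈ 89.88°
pole (s+832): 832 + j1392 → |·| = √(832²+1392²) = √2629888 ≈ 1621.7, ∠ = arctan(1392/832) ≈ 59.13°
|T| = 10 · 1392 / 1621.7 ≈ 8.5836
Gain = 20 log₁₀(8.5836) ≈ 18.67 dB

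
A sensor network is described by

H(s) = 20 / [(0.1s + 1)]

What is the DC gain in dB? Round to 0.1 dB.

26.0 dB

H(0) = 20 · 1 / 1 = 20
20 log₁₀(20) ≈ 26.02 dB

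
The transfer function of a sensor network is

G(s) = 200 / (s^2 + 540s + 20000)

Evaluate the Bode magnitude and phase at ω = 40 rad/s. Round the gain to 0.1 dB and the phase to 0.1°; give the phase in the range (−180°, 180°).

Substitute s = j40:
Numerator: 200 = 200 + j0
Denominator: (j40)^2 + 540(j40) + 20000 = 18400 + j21600
|N| = √(200² + 0²) ≈ 200, ∠N ≈ 0.00°
|D| = √(18400² + 21600²) ≈ 28375, ∠D ≈ 49.57°
|G| = 200 / 28375 ≈ 0.0070485
Gain = 20 log₁₀(0.0070485) ≈ -43.04 dB
∠G = 0.00° − 49.57° = -49.57°

-43.0 dB, -49.6°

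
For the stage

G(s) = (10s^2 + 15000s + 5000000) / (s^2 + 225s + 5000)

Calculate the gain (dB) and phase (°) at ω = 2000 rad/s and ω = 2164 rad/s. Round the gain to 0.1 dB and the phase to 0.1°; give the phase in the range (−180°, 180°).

ω = 2000: 21.2 dB, -34.2°; ω = 2164: 21.0 dB, -31.9°

Substitute s = j2000:
Numerator: 10(j2000)^2 + 15000(j2000) + 5000000 = -35000000 + j30000000
Denominator: (j2000)^2 + 225(j2000) + 5000 = -3995000 + j450000
|N| = √(35000000² + 30000000²) ≈ 4.6098e+07, ∠N ≈ 139.40°
|D| = √(3995000² + 450000²) ≈ 4.0203e+06, ∠D ≈ 173.57°
|G| = 4.6098e+07 / 4.0203e+06 ≈ 11.466
Gain = 20 log₁₀(11.466) ≈ 21.19 dB
∠G = 139.40° − 173.57° = -34.17°

Substitute s = j2164:
Numerator: 10(j2164)^2 + 15000(j2164) + 5000000 = -41828960 + j32460000
Denominator: (j2164)^2 + 225(j2164) + 5000 = -4677896 + j486900
|N| = √(41828960² + 32460000²) ≈ 5.2946e+07, ∠N ≈ 142.19°
|D| = √(4677896² + 486900²) ≈ 4.7032e+06, ∠D ≈ 174.06°
|G| = 5.2946e+07 / 4.7032e+06 ≈ 11.257
Gain = 20 log₁₀(11.257) ≈ 21.03 dB
∠G = 142.19° − 174.06° = -31.87°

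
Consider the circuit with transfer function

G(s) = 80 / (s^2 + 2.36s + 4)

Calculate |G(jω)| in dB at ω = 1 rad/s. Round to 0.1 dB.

26.4 dB

At s = jω = j1:
quadratic: (j1)² + 2.36·j1 + 4 = 3 + j2.36 → |·| ≈ 3.817, ∠ ≈ 38.19°
|G| = 80 / 3.817 ≈ 20.959
Gain = 20 log₁₀(20.959) ≈ 26.43 dB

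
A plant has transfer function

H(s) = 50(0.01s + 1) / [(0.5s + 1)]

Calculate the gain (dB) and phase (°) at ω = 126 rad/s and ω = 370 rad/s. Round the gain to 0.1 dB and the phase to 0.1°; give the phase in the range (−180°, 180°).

At ω = 126 rad/s:
zero (1 + j126·0.01) = 1 + j1.26 → |·| ≈ 1.6086, ∠ ≈ 51.56°
pole (1 + j126·0.5) = 1 + j63 → |·| ≈ 63.008, ∠ ≈ 89.09°
|H| = 50 · 1.6086 / (63.008) ≈ 1.2765
Gain = 20 log₁₀(1.2765) ≈ 2.12 dB
∠H = (51.56°) − (89.09°) = -37.53°

At ω = 370 rad/s:
zero (1 + j370·0.01) = 1 + j3.7 → |·| ≈ 3.8328, ∠ ≈ 74.88°
pole (1 + j370·0.5) = 1 + j185 → |·| ≈ 185, ∠ ≈ 89.69°
|H| = 50 · 3.8328 / (185) ≈ 1.0359
Gain = 20 log₁₀(1.0359) ≈ 0.31 dB
∠H = (74.88°) − (89.69°) = -14.81°

ω = 126: 2.1 dB, -37.5°; ω = 370: 0.3 dB, -14.8°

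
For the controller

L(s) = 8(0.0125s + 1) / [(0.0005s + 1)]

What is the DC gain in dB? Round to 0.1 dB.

18.1 dB

L(0) = 8 · 1 / 1 = 8
20 log₁₀(8) ≈ 18.06 dB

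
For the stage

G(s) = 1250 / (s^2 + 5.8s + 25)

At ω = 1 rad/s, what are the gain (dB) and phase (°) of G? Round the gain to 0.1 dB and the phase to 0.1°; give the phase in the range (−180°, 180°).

34.1 dB, -13.6°

At s = jω = j1:
quadratic: (j1)² + 5.8·j1 + 25 = 24 + j5.8 → |·| ≈ 24.691, ∠ ≈ 13.59°
|G| = 1250 / 24.691 ≈ 50.626
Gain = 20 log₁₀(50.626) ≈ 34.09 dB
∠G = 0.00° − 13.59° = -13.59°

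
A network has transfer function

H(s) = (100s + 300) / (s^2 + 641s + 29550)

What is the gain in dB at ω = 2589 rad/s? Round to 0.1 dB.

-28.5 dB

Substitute s = j2589:
Numerator: 100(j2589) + 300 = 300 + j258900
Denominator: (j2589)^2 + 641(j2589) + 29550 = -6673371 + j1659549
|N| = √(300² + 258900²) ≈ 2.589e+05, ∠N ≈ 89.93°
|D| = √(6673371² + 1659549²) ≈ 6.8766e+06, ∠D ≈ 166.03°
|H| = 2.589e+05 / 6.8766e+06 ≈ 0.037649
Gain = 20 log₁₀(0.037649) ≈ -28.48 dB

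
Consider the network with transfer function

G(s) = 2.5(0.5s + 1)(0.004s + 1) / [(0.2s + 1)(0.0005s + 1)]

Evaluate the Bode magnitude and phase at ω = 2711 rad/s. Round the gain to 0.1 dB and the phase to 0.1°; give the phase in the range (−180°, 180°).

At ω = 2711 rad/s:
zero (1 + j2711·0.5) = 1 + j1355.5 → |·| ≈ 1355.5, ∠ ≈ 89.96°
zero (1 + j2711·0.004) = 1 + j10.844 → |·| ≈ 10.89, ∠ ≈ 84.73°
pole (1 + j2711·0.2) = 1 + j542.2 → |·| ≈ 542.2, ∠ ≈ 89.89°
pole (1 + j2711·0.0005) = 1 + j1.3555 → |·| ≈ 1.6845, ∠ ≈ 53.58°
|G| = 2.5 · 1355.5 · 10.89 / (542.2 · 1.6845) ≈ 40.405
Gain = 20 log₁₀(40.405) ≈ 32.13 dB
∠G = (89.96° + 84.73°) − (89.89° + 53.58°) = 31.22°

32.1 dB, 31.2°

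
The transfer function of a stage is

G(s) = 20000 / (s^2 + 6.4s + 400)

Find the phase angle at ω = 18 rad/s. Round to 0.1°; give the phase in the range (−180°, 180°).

At s = jω = j18:
quadratic: (j18)² + 6.4·j18 + 400 = 76 + j115.2 → |·| ≈ 138.01, ∠ ≈ 56.59°
∠G = 0.00° − 56.59° = -56.59°

-56.6°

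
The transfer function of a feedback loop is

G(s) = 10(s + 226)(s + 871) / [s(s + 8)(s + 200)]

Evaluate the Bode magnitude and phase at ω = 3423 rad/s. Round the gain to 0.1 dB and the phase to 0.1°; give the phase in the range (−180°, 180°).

-50.4 dB, -104.6°

At s = jω = j3423:
zero (s+226): 226 + j3423 → |·| = √(226²+3423²) = √11768005 ≈ 3430.5, ∠ = arctan(3423/226) ≈ 86.22°
zero (s+871): 871 + j3423 → |·| = √(871²+3423²) = √12475570 ≈ 3532.1, ∠ = arctan(3423/871) ≈ 75.72°
pole (s+8): 8 + j3423 → |·| = √(8²+3423²) = √11716993 ≈ 3423, ∠ = arctan(3423/8) ≈ 89.87°
pole (s+200): 200 + j3423 → |·| = √(200²+3423²) = √11756929 ≈ 3428.8, ∠ = arctan(3423/200) ≈ 86.66°
pole at origin: |s| = 3423, ∠ = 90.00° (in denominator)
|G| = 10 · 1.2117e+07 / 4.0175e+10 ≈ 0.0030161
Gain = 20 log₁₀(0.0030161) ≈ -50.41 dB
∠G = 161.94° − 266.53° = -104.59°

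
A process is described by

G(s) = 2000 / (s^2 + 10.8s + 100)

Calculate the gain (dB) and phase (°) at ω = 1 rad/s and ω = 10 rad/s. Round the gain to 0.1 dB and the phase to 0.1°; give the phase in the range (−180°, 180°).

At s = jω = j1:
quadratic: (j1)² + 10.8·j1 + 100 = 99 + j10.8 → |·| ≈ 99.587, ∠ ≈ 6.23°
|G| = 2000 / 99.587 ≈ 20.083
Gain = 20 log₁₀(20.083) ≈ 26.06 dB
∠G = 0.00° − 6.23° = -6.23°

At s = jω = j10:
quadratic: (j10)² + 10.8·j10 + 100 = 0 + j108 → |·| ≈ 108, ∠ ≈ 90.00°
|G| = 2000 / 108 ≈ 18.519
Gain = 20 log₁₀(18.519) ≈ 25.35 dB
∠G = 0.00° − 90.00° = -90.00°

ω = 1: 26.1 dB, -6.2°; ω = 10: 25.4 dB, -90.0°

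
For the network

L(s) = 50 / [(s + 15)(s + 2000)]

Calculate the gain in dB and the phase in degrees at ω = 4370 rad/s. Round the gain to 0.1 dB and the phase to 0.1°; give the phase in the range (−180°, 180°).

-112.5 dB, -155.2°

At s = jω = j4370:
pole (s+15): 15 + j4370 → |·| = √(15²+4370²) = √19097125 ≈ 4370, ∠ = arctan(4370/15) ≈ 89.80°
pole (s+2000): 2000 + j4370 → |·| = √(2000²+4370²) = √23096900 ≈ 4805.9, ∠ = arctan(4370/2000) ≈ 65.41°
|L| = 50 / 2.1002e+07 ≈ 2.3807e-06
Gain = 20 log₁₀(2.3807e-06) ≈ -112.47 dB
∠L = 0.00° − 155.21° = -155.21°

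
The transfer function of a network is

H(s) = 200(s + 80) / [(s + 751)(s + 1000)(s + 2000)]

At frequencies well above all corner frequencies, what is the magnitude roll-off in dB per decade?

-40 dB/decade

Each pole contributes −20 dB/decade at high frequency; each zero contributes +20 dB/decade.
Net: 1 zero(s) − 3 pole(s) → -40 dB/decade.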